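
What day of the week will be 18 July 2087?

January 1, 2087 is a Wednesday.
July 18 is day 199 of the year, i.e. 198 days after Jan 1.
198 mod 7 = 2, so advance 2 weekdays from Wednesday: Friday.

Friday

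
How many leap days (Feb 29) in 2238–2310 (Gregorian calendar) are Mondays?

Leap years in 2238–2310: 17 of them.
Feb 29 weekday advances by 5 (mod 7) from one leap year to the next four years later (or differs when a century non-leap intervenes).
Leap-day weekdays: 2240:Sat 2244:Thu 2248:Tue 2252:Sun 2256:Fri 2260:Wed 2264:Mon✓ 2268:Sat 2272:Thu 2276:Tue 2280:Sun 2284:Fri 2288:Wed 2292:Mon✓ 2296:Sat 2304:Mon✓ 2308:Sat
Monday: 2264, 2292, 2304 → 3.

3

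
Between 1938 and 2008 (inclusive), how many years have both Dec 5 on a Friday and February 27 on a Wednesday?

3

Check each year's weekday for Dec 5 and February 27:
  1938: Mon/Sun  1939: Tue/Mon  1940: Thu/Tue  1941: Fri/Thu  1942: Sat/Fri  1943: Sun/Sat  1944: Tue/Sun  1945: Wed/Tue  1946: Thu/Wed  1947: Fri/Thu  1948: Sun/Fri  1949: Mon/Sun  1950: Tue/Mon  1951: Wed/Tue  …(43 more)…  1995: Tue/Mon  1996: Thu/Tue  1997: Fri/Thu  1998: Sat/Fri  1999: Sun/Sat  2000: Tue/Sun  2001: Wed/Tue  2002: Thu/Wed  2003: Fri/Thu  2004: Sun/Fri  2005: Mon/Sun  2006: Tue/Mon  2007: Wed/Tue  2008: Fri/Wed ✓
Both conditions hold in: 1952, 1980, 2008 — 3.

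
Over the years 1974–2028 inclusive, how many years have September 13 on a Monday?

Track September 13's weekday year by year (advancing +1, or +2 across a Feb 29):
  1974: Fri  1975: Sat (+1)  1976: Mon (+2) ✓  1977: Tue (+1)  1978: Wed (+1)
  1979: Thu (+1)  1980: Sat (+2)  1981: Sun (+1)  1982: Mon (+1) ✓  1983: Tue (+1)
  1984: Thu (+2)  1985: Fri (+1)  1986: Sat (+1)  1987: Sun (+1)  … (27 more years) …
  2015: Sun (+1)  2016: Tue (+2)  2017: Wed (+1)  2018: Thu (+1)  2019: Fri (+1)
  2020: Sun (+2)  2021: Mon (+1) ✓  2022: Tue (+1)  2023: Wed (+1)  2024: Fri (+2)
  2025: Sat (+1)  2026: Sun (+1)  2027: Mon (+1) ✓  2028: Wed (+2)
Monday years: 1976, 1982, 1993, 1999, 2004, 2010, 2021, 2027 — 8 in total.

8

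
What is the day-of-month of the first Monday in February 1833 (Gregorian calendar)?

February 1, 1833 is a Friday, so the first Monday is the 4th.
The first Monday is 4 + 0 = 4.

4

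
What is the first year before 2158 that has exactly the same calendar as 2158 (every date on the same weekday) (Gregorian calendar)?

2147

Two years share a calendar iff Jan 1 falls on the same weekday and both are leap or both are common. 2158: Jan 1 is Sunday, common year.
2157: Jan 1 Saturday, common
2156: Jan 1 Thursday, leap
2155: Jan 1 Wednesday, common
2154: Jan 1 Tuesday, common
2153: Jan 1 Monday, common
2152: Jan 1 Saturday, leap
2151: Jan 1 Friday, common
2150: Jan 1 Thursday, common
2149: Jan 1 Wednesday, common
2148: Jan 1 Monday, leap
2147: Jan 1 Sunday, common
2147 matches on both conditions.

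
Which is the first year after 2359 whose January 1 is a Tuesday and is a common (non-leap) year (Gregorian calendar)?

Jan 1 advances by 2 weekdays after a leap year and by 1 after a common year.
2359: Jan 1 is Thursday.
2360: Friday (leap)
2361: Sunday
2362: Monday
2363: Tuesday
2363 begins on a Tuesday and is a common year.

2363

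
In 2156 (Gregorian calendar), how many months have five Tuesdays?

4

A month of length L has five Tuesdays iff its first Tuesday is on day ≤ L−28 (so day 1–3 in a 31-day month, 1–2 in a 30-day month, day 1 in a leap February).
Checking each month of 2156: Jan starts Thu (31d); Feb starts Sun (29d); Mar starts Mon (31d) ✓; Apr starts Thu (30d); May starts Sat (31d); Jun starts Tue (30d) ✓; Jul starts Thu (31d); Aug starts Sun (31d) ✓; Sep starts Wed (30d); Oct starts Fri (31d); Nov starts Mon (30d) ✓; Dec starts Wed (31d).
Five-Tuesday months: March, June, August, November → 4.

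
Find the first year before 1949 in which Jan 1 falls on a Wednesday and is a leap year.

1936

Jan 1 advances by 2 weekdays after a leap year and by 1 after a common year.
1949: Jan 1 is Saturday.
1948: Thursday (leap)
1947: Wednesday
1946: Tuesday
1945: Monday
1944: Saturday (leap)
1943: Friday
1942: Thursday
1941: Wednesday
1940: Monday (leap)
1939: Sunday
1938: Saturday
1937: Friday
1936: Wednesday (leap)
1936 begins on a Wednesday and is a leap year.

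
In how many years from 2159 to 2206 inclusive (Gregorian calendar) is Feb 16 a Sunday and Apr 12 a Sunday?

1

Check each year's weekday for Feb 16 and Apr 12:
  2159: Fri/Thu  2160: Sat/Sat  2161: Mon/Sun  2162: Tue/Mon  2163: Wed/Tue  2164: Thu/Thu  2165: Sat/Fri  2166: Sun/Sat  2167: Mon/Sun  2168: Tue/Tue  2169: Thu/Wed  2170: Fri/Thu  2171: Sat/Fri  2172: Sun/Sun ✓  …(20 more)…  2193: Sat/Fri  2194: Sun/Sat  2195: Mon/Sun  2196: Tue/Tue  2197: Thu/Wed  2198: Fri/Thu  2199: Sat/Fri  2200: Sun/Sat  2201: Mon/Sun  2202: Tue/Mon  2203: Wed/Tue  2204: Thu/Thu  2205: Sat/Fri  2206: Sun/Sat
Both conditions hold in: 2172 — 1.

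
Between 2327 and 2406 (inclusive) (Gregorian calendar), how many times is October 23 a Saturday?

11

Track October 23's weekday year by year (advancing +1, or +2 across a Feb 29):
  2327: Sun  2328: Tue (+2)  2329: Wed (+1)  2330: Thu (+1)  2331: Fri (+1)
  2332: Sun (+2)  2333: Mon (+1)  2334: Tue (+1)  2335: Wed (+1)  2336: Fri (+2)
  2337: Sat (+1) ✓  2338: Sun (+1)  2339: Mon (+1)  2340: Wed (+2)  … (52 more years) …
  2393: Sat (+1) ✓  2394: Sun (+1)  2395: Mon (+1)  2396: Wed (+2)  2397: Thu (+1)
  2398: Fri (+1)  2399: Sat (+1) ✓  2400: Mon (+2)  2401: Tue (+1)  2402: Wed (+1)
  2403: Thu (+1)  2404: Sat (+2) ✓  2405: Sun (+1)  2406: Mon (+1)
Saturday years: 2337, 2343, 2348, 2354, 2365, 2371, 2376, 2382, 2393, 2399, 2404 — 11 in total.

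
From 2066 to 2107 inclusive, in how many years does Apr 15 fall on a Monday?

Track Apr 15's weekday year by year (advancing +1, or +2 across a Feb 29):
  2066: Thu  2067: Fri (+1)  2068: Sun (+2)  2069: Mon (+1) ✓  2070: Tue (+1)
  2071: Wed (+1)  2072: Fri (+2)  2073: Sat (+1)  2074: Sun (+1)  2075: Mon (+1) ✓
  2076: Wed (+2)  2077: Thu (+1)  2078: Fri (+1)  2079: Sat (+1)  … (14 more years) …
  2094: Thu (+1)  2095: Fri (+1)  2096: Sun (+2)  2097: Mon (+1) ✓  2098: Tue (+1)
  2099: Wed (+1)  2100: Thu (+1)  2101: Fri (+1)  2102: Sat (+1)  2103: Sun (+1)
  2104: Tue (+2)  2105: Wed (+1)  2106: Thu (+1)  2107: Fri (+1)
Monday years: 2069, 2075, 2080, 2086, 2097 — 5 in total.

5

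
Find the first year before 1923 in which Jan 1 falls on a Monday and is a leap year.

Jan 1 advances by 2 weekdays after a leap year and by 1 after a common year.
1923: Jan 1 is Monday.
1922: Sunday
1921: Saturday
1920: Thursday (leap)
1919: Wednesday
1918: Tuesday
1917: Monday
1916: Saturday (leap)
1915: Friday
1914: Thursday
1913: Wednesday
1912: Monday (leap)
1912 begins on a Monday and is a leap year.

1912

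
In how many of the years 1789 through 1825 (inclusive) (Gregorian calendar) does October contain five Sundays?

15

October has 31 days; it has five Sundays when Sunday falls among the first (month-length − 28) days — i.e. when October 1 is one of Sunday/Saturday/Friday.
October 1 by year: 1789:Thu 1790:Fri✓ 1791:Sat✓ 1792:Mon 1793:Tue 1794:Wed 1795:Thu 1796:Sat✓ 1797:Sun✓ 1798:Mon 1799:Tue 1800:Wed 1801:Thu 1802:Fri✓ 1803:Sat✓ …(7 more)… 1811:Tue 1812:Thu 1813:Fri✓ 1814:Sat✓ 1815:Sun✓ 1816:Tue 1817:Wed 1818:Thu 1819:Fri✓ 1820:Sun✓ 1821:Mon 1822:Tue 1823:Wed 1824:Fri✓ 1825:Sat✓
Years with five Sundays: 1790, 1791, 1796, 1797, 1802, 1803, 1808, 1809, 1813, 1814, 1815, 1819, 1820, 1824, 1825 → 15.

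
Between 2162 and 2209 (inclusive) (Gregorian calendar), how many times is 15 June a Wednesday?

Track 15 June's weekday year by year (advancing +1, or +2 across a Feb 29):
  2162: Tue  2163: Wed (+1) ✓  2164: Fri (+2)  2165: Sat (+1)  2166: Sun (+1)
  2167: Mon (+1)  2168: Wed (+2) ✓  2169: Thu (+1)  2170: Fri (+1)  2171: Sat (+1)
  2172: Mon (+2)  2173: Tue (+1)  2174: Wed (+1) ✓  2175: Thu (+1)  … (20 more years) …
  2196: Wed (+2) ✓  2197: Thu (+1)  2198: Fri (+1)  2199: Sat (+1)  2200: Sun (+1)
  2201: Mon (+1)  2202: Tue (+1)  2203: Wed (+1) ✓  2204: Fri (+2)  2205: Sat (+1)
  2206: Sun (+1)  2207: Mon (+1)  2208: Wed (+2) ✓  2209: Thu (+1)
Wednesday years: 2163, 2168, 2174, 2185, 2191, 2196, 2203, 2208 — 8 in total.

8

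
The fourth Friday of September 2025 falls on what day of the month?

September 1, 2025 is a Monday, so the first Friday is the 5th.
The fourth Friday is 5 + 21 = 26.

26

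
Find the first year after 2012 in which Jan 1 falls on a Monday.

Jan 1 advances by 2 weekdays after a leap year and by 1 after a common year.
2012: Jan 1 is Sunday (leap).
2013: Tuesday
2014: Wednesday
2015: Thursday
2016: Friday (leap)
2017: Sunday
2018: Monday
2018 begins on a Monday

2018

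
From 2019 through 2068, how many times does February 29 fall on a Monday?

1

Leap years in 2019–2068: 13 of them.
Feb 29 weekday advances by 5 (mod 7) from one leap year to the next four years later (or differs when a century non-leap intervenes).
Leap-day weekdays: 2020:Sat 2024:Thu 2028:Tue 2032:Sun 2036:Fri 2040:Wed 2044:Mon✓ 2048:Sat 2052:Thu 2056:Tue 2060:Sun 2064:Fri 2068:Wed
Monday: 2044 → 1.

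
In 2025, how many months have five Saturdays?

A month of length L has five Saturdays iff its first Saturday is on day ≤ L−28 (so day 1–3 in a 31-day month, 1–2 in a 30-day month, day 1 in a leap February).
Checking each month of 2025: Jan starts Wed (31d); Feb starts Sat (28d); Mar starts Sat (31d) ✓; Apr starts Tue (30d); May starts Thu (31d) ✓; Jun starts Sun (30d); Jul starts Tue (31d); Aug starts Fri (31d) ✓; Sep starts Mon (30d); Oct starts Wed (31d); Nov starts Sat (30d) ✓; Dec starts Mon (31d).
Five-Saturday months: March, May, August, November → 4.

4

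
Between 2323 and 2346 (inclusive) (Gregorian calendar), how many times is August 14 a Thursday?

3

Track August 14's weekday year by year (advancing +1, or +2 across a Feb 29):
  2323: Tue  2324: Thu (+2) ✓  2325: Fri (+1)  2326: Sat (+1)  2327: Sun (+1)
  2328: Tue (+2)  2329: Wed (+1)  2330: Thu (+1) ✓  2331: Fri (+1)  2332: Sun (+2)
  2333: Mon (+1)  2334: Tue (+1)  2335: Wed (+1)  2336: Fri (+2)  2337: Sat (+1)
  2338: Sun (+1)  2339: Mon (+1)  2340: Wed (+2)  2341: Thu (+1) ✓  2342: Fri (+1)
  2343: Sat (+1)  2344: Mon (+2)  2345: Tue (+1)  2346: Wed (+1)
Thursday years: 2324, 2330, 2341 — 3 in total.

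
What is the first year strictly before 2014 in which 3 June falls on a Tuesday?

From one year to the next, a fixed date's weekday advances by 1, or by 2 when a Feb 29 lies between the two dates.
2014: June 3 is Tuesday.
2013: Monday (−1)
2012: Sunday (−1)
2011: Friday (−2)
2010: Thursday (−1)
2009: Wednesday (−1)
2008: Tuesday (−1)
3 June falls on a Tuesday in 2008.

2008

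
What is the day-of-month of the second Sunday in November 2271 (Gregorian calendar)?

12

November 1, 2271 is a Wednesday, so the first Sunday is the 5th.
The second Sunday is 5 + 7 = 12.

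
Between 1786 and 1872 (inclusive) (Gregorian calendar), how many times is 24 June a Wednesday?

Track 24 June's weekday year by year (advancing +1, or +2 across a Feb 29):
  1786: Sat  1787: Sun (+1)  1788: Tue (+2)  1789: Wed (+1) ✓  1790: Thu (+1)
  1791: Fri (+1)  1792: Sun (+2)  1793: Mon (+1)  1794: Tue (+1)  1795: Wed (+1) ✓
  1796: Fri (+2)  1797: Sat (+1)  1798: Sun (+1)  1799: Mon (+1)  … (59 more years) …
  1859: Fri (+1)  1860: Sun (+2)  1861: Mon (+1)  1862: Tue (+1)  1863: Wed (+1) ✓
  1864: Fri (+2)  1865: Sat (+1)  1866: Sun (+1)  1867: Mon (+1)  1868: Wed (+2) ✓
  1869: Thu (+1)  1870: Fri (+1)  1871: Sat (+1)  1872: Mon (+2)
Wednesday years: 1789, 1795, 1801, 1807, 1812, 1818, 1829, 1835, 1840, 1846, 1857, 1863, 1868 — 13 in total.

13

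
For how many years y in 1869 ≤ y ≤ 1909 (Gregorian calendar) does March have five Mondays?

March has 31 days; it has five Mondays when Monday falls among the first (month-length − 28) days — i.e. when March 1 is one of Monday/Sunday/Saturday.
March 1 by year: 1869:Mon✓ 1870:Tue 1871:Wed 1872:Fri 1873:Sat✓ 1874:Sun✓ 1875:Mon✓ 1876:Wed 1877:Thu 1878:Fri 1879:Sat✓ 1880:Mon✓ 1881:Tue 1882:Wed 1883:Thu …(11 more)… 1895:Fri 1896:Sun✓ 1897:Mon✓ 1898:Tue 1899:Wed 1900:Thu 1901:Fri 1902:Sat✓ 1903:Sun✓ 1904:Tue 1905:Wed 1906:Thu 1907:Fri 1908:Sun✓ 1909:Mon✓
Years with five Mondays: 1869, 1873, 1874, 1875, 1879, 1880, 1884, 1885, 1886, 1890, 1891, 1896, 1897, 1902, 1903, 1908, 1909 → 17.

17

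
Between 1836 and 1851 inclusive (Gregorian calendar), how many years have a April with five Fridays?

4

April has 30 days; it has five Fridays when Friday falls among the first (month-length − 28) days — i.e. when April 1 is one of Friday/Thursday.
April 1 by year: 1836:Fri✓ 1837:Sat 1838:Sun 1839:Mon 1840:Wed 1841:Thu✓ 1842:Fri✓ 1843:Sat 1844:Mon 1845:Tue 1846:Wed 1847:Thu✓ 1848:Sat 1849:Sun 1850:Mon 1851:Tue
Years with five Fridays: 1836, 1841, 1842, 1847 → 4.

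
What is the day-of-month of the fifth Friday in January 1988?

29

January 1, 1988 is a Friday, so the first Friday is the 1st.
The fifth Friday is 1 + 28 = 29.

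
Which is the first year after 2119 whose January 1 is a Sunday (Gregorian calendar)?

2130

Jan 1 advances by 2 weekdays after a leap year and by 1 after a common year.
2119: Jan 1 is Sunday.
2120: Monday (leap)
2121: Wednesday
2122: Thursday
2123: Friday
2124: Saturday (leap)
2125: Monday
2126: Tuesday
2127: Wednesday
2128: Thursday (leap)
2129: Saturday
2130: Sunday
2130 begins on a Sunday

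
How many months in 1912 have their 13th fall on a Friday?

Check the 13th of each month of 1912: Jan 13: Sat, Feb 13: Tue, Mar 13: Wed, Apr 13: Sat, May 13: Mon, Jun 13: Thu, Jul 13: Sat, Aug 13: Tue, Sep 13: Fri, Oct 13: Sun, Nov 13: Wed, Dec 13: Fri.
Friday occurs in September, December — 2 months.

2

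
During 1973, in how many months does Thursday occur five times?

4

A month of length L has five Thursdays iff its first Thursday is on day ≤ L−28 (so day 1–3 in a 31-day month, 1–2 in a 30-day month, day 1 in a leap February).
Checking each month of 1973: Jan starts Mon (31d); Feb starts Thu (28d); Mar starts Thu (31d) ✓; Apr starts Sun (30d); May starts Tue (31d) ✓; Jun starts Fri (30d); Jul starts Sun (31d); Aug starts Wed (31d) ✓; Sep starts Sat (30d); Oct starts Mon (31d); Nov starts Thu (30d) ✓; Dec starts Sat (31d).
Five-Thursday months: March, May, August, November → 4.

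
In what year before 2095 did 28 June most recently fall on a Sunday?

2093

From one year to the next, a fixed date's weekday advances by 1, or by 2 when a Feb 29 lies between the two dates.
2095: June 28 is Tuesday.
2094: Monday (−1)
2093: Sunday (−1)
28 June falls on a Sunday in 2093.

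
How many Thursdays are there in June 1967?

5

June 1967 has 30 days and begins on Thursday.
The first Thursday is June 1.
Thursdays fall on 1, 8, 15, 22, 29 — that's 5.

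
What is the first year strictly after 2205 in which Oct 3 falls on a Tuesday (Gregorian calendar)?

From one year to the next, a fixed date's weekday advances by 1, or by 2 when a Feb 29 lies between the two dates.
2205: October 3 is Thursday.
2206: Friday (+1)
2207: Saturday (+1)
2208: Monday (+2)
2209: Tuesday (+1)
Oct 3 falls on a Tuesday in 2209.

2209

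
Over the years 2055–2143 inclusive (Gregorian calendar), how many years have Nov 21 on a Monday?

13

Track Nov 21's weekday year by year (advancing +1, or +2 across a Feb 29):
  2055: Sun  2056: Tue (+2)  2057: Wed (+1)  2058: Thu (+1)  2059: Fri (+1)
  2060: Sun (+2)  2061: Mon (+1) ✓  2062: Tue (+1)  2063: Wed (+1)  2064: Fri (+2)
  2065: Sat (+1)  2066: Sun (+1)  2067: Mon (+1) ✓  2068: Wed (+2)  … (61 more years) …
  2130: Tue (+1)  2131: Wed (+1)  2132: Fri (+2)  2133: Sat (+1)  2134: Sun (+1)
  2135: Mon (+1) ✓  2136: Wed (+2)  2137: Thu (+1)  2138: Fri (+1)  2139: Sat (+1)
  2140: Mon (+2) ✓  2141: Tue (+1)  2142: Wed (+1)  2143: Thu (+1)
Monday years: 2061, 2067, 2072, 2078, 2089, 2095, 2101, 2107, 2112, 2118, 2129, 2135, 2140 — 13 in total.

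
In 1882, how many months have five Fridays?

4

A month of length L has five Fridays iff its first Friday is on day ≤ L−28 (so day 1–3 in a 31-day month, 1–2 in a 30-day month, day 1 in a leap February).
Checking each month of 1882: Jan starts Sun (31d); Feb starts Wed (28d); Mar starts Wed (31d) ✓; Apr starts Sat (30d); May starts Mon (31d); Jun starts Thu (30d) ✓; Jul starts Sat (31d); Aug starts Tue (31d); Sep starts Fri (30d) ✓; Oct starts Sun (31d); Nov starts Wed (30d); Dec starts Fri (31d) ✓.
Five-Friday months: March, June, September, December → 4.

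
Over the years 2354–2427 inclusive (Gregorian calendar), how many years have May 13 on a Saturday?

Track May 13's weekday year by year (advancing +1, or +2 across a Feb 29):
  2354: Thu  2355: Fri (+1)  2356: Sun (+2)  2357: Mon (+1)  2358: Tue (+1)
  2359: Wed (+1)  2360: Fri (+2)  2361: Sat (+1) ✓  2362: Sun (+1)  2363: Mon (+1)
  2364: Wed (+2)  2365: Thu (+1)  2366: Fri (+1)  2367: Sat (+1) ✓  … (46 more years) …
  2414: Tue (+1)  2415: Wed (+1)  2416: Fri (+2)  2417: Sat (+1) ✓  2418: Sun (+1)
  2419: Mon (+1)  2420: Wed (+2)  2421: Thu (+1)  2422: Fri (+1)  2423: Sat (+1) ✓
  2424: Mon (+2)  2425: Tue (+1)  2426: Wed (+1)  2427: Thu (+1)
Saturday years: 2361, 2367, 2372, 2378, 2389, 2395, 2400, 2406, 2417, 2423 — 10 in total.

10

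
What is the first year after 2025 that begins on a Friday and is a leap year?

2044

Jan 1 advances by 2 weekdays after a leap year and by 1 after a common year.
2025: Jan 1 is Wednesday.
2026: Thursday
2027: Friday
2028: Saturday (leap)
2029: Monday
2030: Tuesday
2031: Wednesday
2032: Thursday (leap)
2033: Saturday
2034: Sunday
2035: Monday
2036: Tuesday (leap)
2037: Thursday
2038: Friday
2039: Saturday
2040: Sunday (leap)
2041: Tuesday
2042: Wednesday
2043: Thursday
2044: Friday (leap)
2044 begins on a Friday and is a leap year.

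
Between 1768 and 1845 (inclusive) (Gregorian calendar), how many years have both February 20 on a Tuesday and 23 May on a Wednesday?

Check each year's weekday for February 20 and 23 May:
  1768: Sat/Mon  1769: Mon/Tue  1770: Tue/Wed ✓  1771: Wed/Thu  1772: Thu/Sat  1773: Sat/Sun  1774: Sun/Mon  1775: Mon/Tue  1776: Tue/Thu  1777: Thu/Fri  1778: Fri/Sat  1779: Sat/Sun  1780: Sun/Tue  1781: Tue/Wed ✓  …(50 more)…  1832: Mon/Wed  1833: Wed/Thu  1834: Thu/Fri  1835: Fri/Sat  1836: Sat/Mon  1837: Mon/Tue  1838: Tue/Wed ✓  1839: Wed/Thu  1840: Thu/Sat  1841: Sat/Sun  1842: Sun/Mon  1843: Mon/Tue  1844: Tue/Thu  1845: Thu/Fri
Both conditions hold in: 1770, 1781, 1787, 1798, 1810, 1821, 1827, 1838 — 8.

8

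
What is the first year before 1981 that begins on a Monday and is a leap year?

Jan 1 advances by 2 weekdays after a leap year and by 1 after a common year.
1981: Jan 1 is Thursday.
1980: Tuesday (leap)
1979: Monday
1978: Sunday
1977: Saturday
1976: Thursday (leap)
1975: Wednesday
1974: Tuesday
1973: Monday
1972: Saturday (leap)
1971: Friday
1970: Thursday
1969: Wednesday
1968: Monday (leap)
1968 begins on a Monday and is a leap year.

1968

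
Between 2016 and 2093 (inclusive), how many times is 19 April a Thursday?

11

Track 19 April's weekday year by year (advancing +1, or +2 across a Feb 29):
  2016: Tue  2017: Wed (+1)  2018: Thu (+1) ✓  2019: Fri (+1)  2020: Sun (+2)
  2021: Mon (+1)  2022: Tue (+1)  2023: Wed (+1)  2024: Fri (+2)  2025: Sat (+1)
  2026: Sun (+1)  2027: Mon (+1)  2028: Wed (+2)  2029: Thu (+1) ✓  … (50 more years) …
  2080: Fri (+2)  2081: Sat (+1)  2082: Sun (+1)  2083: Mon (+1)  2084: Wed (+2)
  2085: Thu (+1) ✓  2086: Fri (+1)  2087: Sat (+1)  2088: Mon (+2)  2089: Tue (+1)
  2090: Wed (+1)  2091: Thu (+1) ✓  2092: Sat (+2)  2093: Sun (+1)
Thursday years: 2018, 2029, 2035, 2040, 2046, 2057, 2063, 2068, 2074, 2085, 2091 — 11 in total.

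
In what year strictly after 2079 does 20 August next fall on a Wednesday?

From one year to the next, a fixed date's weekday advances by 1, or by 2 when a Feb 29 lies between the two dates.
2079: August 20 is Sunday.
2080: Tuesday (+2)
2081: Wednesday (+1)
20 August falls on a Wednesday in 2081.

2081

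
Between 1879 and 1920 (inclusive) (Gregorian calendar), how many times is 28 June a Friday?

Track 28 June's weekday year by year (advancing +1, or +2 across a Feb 29):
  1879: Sat  1880: Mon (+2)  1881: Tue (+1)  1882: Wed (+1)  1883: Thu (+1)
  1884: Sat (+2)  1885: Sun (+1)  1886: Mon (+1)  1887: Tue (+1)  1888: Thu (+2)
  1889: Fri (+1) ✓  1890: Sat (+1)  1891: Sun (+1)  1892: Tue (+2)  … (14 more years) …
  1907: Fri (+1) ✓  1908: Sun (+2)  1909: Mon (+1)  1910: Tue (+1)  1911: Wed (+1)
  1912: Fri (+2) ✓  1913: Sat (+1)  1914: Sun (+1)  1915: Mon (+1)  1916: Wed (+2)
  1917: Thu (+1)  1918: Fri (+1) ✓  1919: Sat (+1)  1920: Mon (+2)
Friday years: 1889, 1895, 1901, 1907, 1912, 1918 — 6 in total.

6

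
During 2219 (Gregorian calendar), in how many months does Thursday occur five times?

4

A month of length L has five Thursdays iff its first Thursday is on day ≤ L−28 (so day 1–3 in a 31-day month, 1–2 in a 30-day month, day 1 in a leap February).
Checking each month of 2219: Jan starts Fri (31d); Feb starts Mon (28d); Mar starts Mon (31d); Apr starts Thu (30d) ✓; May starts Sat (31d); Jun starts Tue (30d); Jul starts Thu (31d) ✓; Aug starts Sun (31d); Sep starts Wed (30d) ✓; Oct starts Fri (31d); Nov starts Mon (30d); Dec starts Wed (31d) ✓.
Five-Thursday months: April, July, September, December → 4.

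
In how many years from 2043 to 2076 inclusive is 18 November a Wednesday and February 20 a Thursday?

Check each year's weekday for 18 November and February 20:
  2043: Wed/Fri  2044: Fri/Sat  2045: Sat/Mon  2046: Sun/Tue  2047: Mon/Wed  2048: Wed/Thu ✓  2049: Thu/Sat  2050: Fri/Sun  2051: Sat/Mon  2052: Mon/Tue  2053: Tue/Thu  2054: Wed/Fri  2055: Thu/Sat  2056: Sat/Sun  …(6 more)…  2063: Sun/Tue  2064: Tue/Wed  2065: Wed/Fri  2066: Thu/Sat  2067: Fri/Sun  2068: Sun/Mon  2069: Mon/Wed  2070: Tue/Thu  2071: Wed/Fri  2072: Fri/Sat  2073: Sat/Mon  2074: Sun/Tue  2075: Mon/Wed  2076: Wed/Thu ✓
Both conditions hold in: 2048, 2076 — 2.

2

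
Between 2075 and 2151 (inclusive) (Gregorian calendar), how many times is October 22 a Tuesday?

11

Track October 22's weekday year by year (advancing +1, or +2 across a Feb 29):
  2075: Tue ✓  2076: Thu (+2)  2077: Fri (+1)  2078: Sat (+1)  2079: Sun (+1)
  2080: Tue (+2) ✓  2081: Wed (+1)  2082: Thu (+1)  2083: Fri (+1)  2084: Sun (+2)
  2085: Mon (+1)  2086: Tue (+1) ✓  2087: Wed (+1)  2088: Fri (+2)  … (49 more years) …
  2138: Wed (+1)  2139: Thu (+1)  2140: Sat (+2)  2141: Sun (+1)  2142: Mon (+1)
  2143: Tue (+1) ✓  2144: Thu (+2)  2145: Fri (+1)  2146: Sat (+1)  2147: Sun (+1)
  2148: Tue (+2) ✓  2149: Wed (+1)  2150: Thu (+1)  2151: Fri (+1)
Tuesday years: 2075, 2080, 2086, 2097, 2109, 2115, 2120, 2126, 2137, 2143, 2148 — 11 in total.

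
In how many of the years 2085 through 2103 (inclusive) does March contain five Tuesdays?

8

March has 31 days; it has five Tuesdays when Tuesday falls among the first (month-length − 28) days — i.e. when March 1 is one of Tuesday/Monday/Sunday.
March 1 by year: 2085:Thu 2086:Fri 2087:Sat 2088:Mon✓ 2089:Tue✓ 2090:Wed 2091:Thu 2092:Sat 2093:Sun✓ 2094:Mon✓ 2095:Tue✓ 2096:Thu 2097:Fri 2098:Sat 2099:Sun✓ 2100:Mon✓ 2101:Tue✓ 2102:Wed 2103:Thu
Years with five Tuesdays: 2088, 2089, 2093, 2094, 2095, 2099, 2100, 2101 → 8.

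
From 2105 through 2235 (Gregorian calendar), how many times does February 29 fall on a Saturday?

4

Leap years in 2105–2235: 31 of them.
Feb 29 weekday advances by 5 (mod 7) from one leap year to the next four years later (or differs when a century non-leap intervenes).
Leap-day weekdays: 2108:Wed 2112:Mon 2116:Sat✓ 2120:Thu 2124:Tue 2128:Sun 2132:Fri 2136:Wed 2140:Mon 2144:Sat✓ 2148:Thu 2152:Tue 2156:Sun …(5 more)… 2180:Tue 2184:Sun 2188:Fri 2192:Wed 2196:Mon 2204:Wed 2208:Mon 2212:Sat✓ 2216:Thu 2220:Tue 2224:Sun 2228:Fri 2232:Wed
Saturday: 2116, 2144, 2172, 2212 → 4.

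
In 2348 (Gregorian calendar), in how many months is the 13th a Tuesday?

3

Check the 13th of each month of 2348: Jan 13: Tue, Feb 13: Fri, Mar 13: Sat, Apr 13: Tue, May 13: Thu, Jun 13: Sun, Jul 13: Tue, Aug 13: Fri, Sep 13: Mon, Oct 13: Wed, Nov 13: Sat, Dec 13: Mon.
Tuesday occurs in January, April, July — 3 months.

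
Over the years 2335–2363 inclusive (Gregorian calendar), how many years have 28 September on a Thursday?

Track 28 September's weekday year by year (advancing +1, or +2 across a Feb 29):
  2335: Sat  2336: Mon (+2)  2337: Tue (+1)  2338: Wed (+1)  2339: Thu (+1) ✓
  2340: Sat (+2)  2341: Sun (+1)  2342: Mon (+1)  2343: Tue (+1)  2344: Thu (+2) ✓
  2345: Fri (+1)  2346: Sat (+1)  2347: Sun (+1)  2348: Tue (+2)  2349: Wed (+1)
  2350: Thu (+1) ✓  2351: Fri (+1)  2352: Sun (+2)  2353: Mon (+1)  2354: Tue (+1)
  2355: Wed (+1)  2356: Fri (+2)  2357: Sat (+1)  2358: Sun (+1)  2359: Mon (+1)
  2360: Wed (+2)  2361: Thu (+1) ✓  2362: Fri (+1)  2363: Sat (+1)
Thursday years: 2339, 2344, 2350, 2361 — 4 in total.

4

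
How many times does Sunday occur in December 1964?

4

December 1964 has 31 days and begins on Tuesday.
The first Sunday is December 6.
Sundays fall on 6, 13, 20, 27 — that's 4.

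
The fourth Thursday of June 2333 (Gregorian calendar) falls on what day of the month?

June 1, 2333 is a Thursday, so the first Thursday is the 1st.
The fourth Thursday is 1 + 21 = 22.

22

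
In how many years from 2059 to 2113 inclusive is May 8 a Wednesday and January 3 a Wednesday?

Check each year's weekday for May 8 and January 3:
  2059: Thu/Fri  2060: Sat/Sat  2061: Sun/Mon  2062: Mon/Tue  2063: Tue/Wed  2064: Thu/Thu  2065: Fri/Sat  2066: Sat/Sun  2067: Sun/Mon  2068: Tue/Tue  2069: Wed/Thu  2070: Thu/Fri  2071: Fri/Sat  2072: Sun/Sun  …(27 more)…  2100: Sat/Sun  2101: Sun/Mon  2102: Mon/Tue  2103: Tue/Wed  2104: Thu/Thu  2105: Fri/Sat  2106: Sat/Sun  2107: Sun/Mon  2108: Tue/Tue  2109: Wed/Thu  2110: Thu/Fri  2111: Fri/Sat  2112: Sun/Sun  2113: Mon/Tue
Both conditions hold in: 2080 — 1.

1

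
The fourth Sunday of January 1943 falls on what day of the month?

24

January 1, 1943 is a Friday, so the first Sunday is the 3rd.
The fourth Sunday is 3 + 21 = 24.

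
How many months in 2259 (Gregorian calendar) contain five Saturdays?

A month of length L has five Saturdays iff its first Saturday is on day ≤ L−28 (so day 1–3 in a 31-day month, 1–2 in a 30-day month, day 1 in a leap February).
Checking each month of 2259: Jan starts Sat (31d) ✓; Feb starts Tue (28d); Mar starts Tue (31d); Apr starts Fri (30d) ✓; May starts Sun (31d); Jun starts Wed (30d); Jul starts Fri (31d) ✓; Aug starts Mon (31d); Sep starts Thu (30d); Oct starts Sat (31d) ✓; Nov starts Tue (30d); Dec starts Thu (31d) ✓.
Five-Saturday months: January, April, July, October, December → 5.

5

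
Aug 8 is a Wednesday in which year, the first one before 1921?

1917

From one year to the next, a fixed date's weekday advances by 1, or by 2 when a Feb 29 lies between the two dates.
1921: August 8 is Monday.
1920: Sunday (−1)
1919: Friday (−2)
1918: Thursday (−1)
1917: Wednesday (−1)
Aug 8 falls on a Wednesday in 1917.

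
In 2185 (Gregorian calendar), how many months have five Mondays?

4

A month of length L has five Mondays iff its first Monday is on day ≤ L−28 (so day 1–3 in a 31-day month, 1–2 in a 30-day month, day 1 in a leap February).
Checking each month of 2185: Jan starts Sat (31d) ✓; Feb starts Tue (28d); Mar starts Tue (31d); Apr starts Fri (30d); May starts Sun (31d) ✓; Jun starts Wed (30d); Jul starts Fri (31d); Aug starts Mon (31d) ✓; Sep starts Thu (30d); Oct starts Sat (31d) ✓; Nov starts Tue (30d); Dec starts Thu (31d).
Five-Monday months: January, May, August, October → 4.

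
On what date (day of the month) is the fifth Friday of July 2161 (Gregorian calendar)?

July 1, 2161 is a Wednesday, so the first Friday is the 3rd.
The fifth Friday is 3 + 28 = 31.

31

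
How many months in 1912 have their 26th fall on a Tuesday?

Check the 26th of each month of 1912: Jan 26: Fri, Feb 26: Mon, Mar 26: Tue, Apr 26: Fri, May 26: Sun, Jun 26: Wed, Jul 26: Fri, Aug 26: Mon, Sep 26: Thu, Oct 26: Sat, Nov 26: Tue, Dec 26: Thu.
Tuesday occurs in March, November — 2 months.

2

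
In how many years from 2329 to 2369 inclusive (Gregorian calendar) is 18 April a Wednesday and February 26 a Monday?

Check each year's weekday for 18 April and February 26:
  2329: Thu/Tue  2330: Fri/Wed  2331: Sat/Thu  2332: Mon/Fri  2333: Tue/Sun  2334: Wed/Mon ✓  2335: Thu/Tue  2336: Sat/Wed  2337: Sun/Fri  2338: Mon/Sat  2339: Tue/Sun  2340: Thu/Mon  2341: Fri/Wed  2342: Sat/Thu  …(13 more)…  2356: Wed/Sun  2357: Thu/Tue  2358: Fri/Wed  2359: Sat/Thu  2360: Mon/Fri  2361: Tue/Sun  2362: Wed/Mon ✓  2363: Thu/Tue  2364: Sat/Wed  2365: Sun/Fri  2366: Mon/Sat  2367: Tue/Sun  2368: Thu/Mon  2369: Fri/Wed
Both conditions hold in: 2334, 2345, 2351, 2362 — 4.

4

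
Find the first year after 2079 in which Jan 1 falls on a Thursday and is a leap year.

Jan 1 advances by 2 weekdays after a leap year and by 1 after a common year.
2079: Jan 1 is Sunday.
2080: Monday (leap)
2081: Wednesday
2082: Thursday
2083: Friday
2084: Saturday (leap)
2085: Monday
2086: Tuesday
2087: Wednesday
2088: Thursday (leap)
2088 begins on a Thursday and is a leap year.

2088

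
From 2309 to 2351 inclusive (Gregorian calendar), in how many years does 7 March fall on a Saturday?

Track 7 March's weekday year by year (advancing +1, or +2 across a Feb 29):
  2309: Sun  2310: Mon (+1)  2311: Tue (+1)  2312: Thu (+2)  2313: Fri (+1)
  2314: Sat (+1) ✓  2315: Sun (+1)  2316: Tue (+2)  2317: Wed (+1)  2318: Thu (+1)
  2319: Fri (+1)  2320: Sun (+2)  2321: Mon (+1)  2322: Tue (+1)  … (15 more years) …
  2338: Mon (+1)  2339: Tue (+1)  2340: Thu (+2)  2341: Fri (+1)  2342: Sat (+1) ✓
  2343: Sun (+1)  2344: Tue (+2)  2345: Wed (+1)  2346: Thu (+1)  2347: Fri (+1)
  2348: Sun (+2)  2349: Mon (+1)  2350: Tue (+1)  2351: Wed (+1)
Saturday years: 2314, 2325, 2331, 2336, 2342 — 5 in total.

5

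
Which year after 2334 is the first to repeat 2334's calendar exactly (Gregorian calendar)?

Two years share a calendar iff Jan 1 falls on the same weekday and both are leap or both are common. 2334: Jan 1 is Monday, common year.
2335: Jan 1 Tuesday, common
2336: Jan 1 Wednesday, leap
2337: Jan 1 Friday, common
2338: Jan 1 Saturday, common
2339: Jan 1 Sunday, common
2340: Jan 1 Monday, leap
2341: Jan 1 Wednesday, common
2342: Jan 1 Thursday, common
2343: Jan 1 Friday, common
2344: Jan 1 Saturday, leap
2345: Jan 1 Monday, common
2345 matches on both conditions.

2345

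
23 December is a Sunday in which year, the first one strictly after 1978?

From one year to the next, a fixed date's weekday advances by 1, or by 2 when a Feb 29 lies between the two dates.
1978: December 23 is Saturday.
1979: Sunday (+1)
23 December falls on a Sunday in 1979.

1979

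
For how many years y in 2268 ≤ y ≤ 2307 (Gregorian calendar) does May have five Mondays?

May has 31 days; it has five Mondays when Monday falls among the first (month-length − 28) days — i.e. when May 1 is one of Monday/Sunday/Saturday.
May 1 by year: 2268:Fri 2269:Sat✓ 2270:Sun✓ 2271:Mon✓ 2272:Wed 2273:Thu 2274:Fri 2275:Sat✓ 2276:Mon✓ 2277:Tue 2278:Wed 2279:Thu 2280:Sat✓ 2281:Sun✓ 2282:Mon✓ …(10 more)… 2293:Mon✓ 2294:Tue 2295:Wed 2296:Fri 2297:Sat✓ 2298:Sun✓ 2299:Mon✓ 2300:Tue 2301:Wed 2302:Thu 2303:Fri 2304:Sun✓ 2305:Mon✓ 2306:Tue 2307:Wed
Years with five Mondays: 2269, 2270, 2271, 2275, 2276, 2280, 2281, 2282, 2286, 2287, 2292, 2293, 2297, 2298, 2299, 2304, 2305 → 17.

17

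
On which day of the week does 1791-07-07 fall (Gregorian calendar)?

Thursday

January 1, 1791 is a Saturday.
July 7 is day 188 of the year, i.e. 187 days after Jan 1.
187 mod 7 = 5, so advance 5 weekdays from Saturday: Thursday.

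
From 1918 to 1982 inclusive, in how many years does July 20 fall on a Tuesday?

Track July 20's weekday year by year (advancing +1, or +2 across a Feb 29):
  1918: Sat  1919: Sun (+1)  1920: Tue (+2) ✓  1921: Wed (+1)  1922: Thu (+1)
  1923: Fri (+1)  1924: Sun (+2)  1925: Mon (+1)  1926: Tue (+1) ✓  1927: Wed (+1)
  1928: Fri (+2)  1929: Sat (+1)  1930: Sun (+1)  1931: Mon (+1)  … (37 more years) …
  1969: Sun (+1)  1970: Mon (+1)  1971: Tue (+1) ✓  1972: Thu (+2)  1973: Fri (+1)
  1974: Sat (+1)  1975: Sun (+1)  1976: Tue (+2) ✓  1977: Wed (+1)  1978: Thu (+1)
  1979: Fri (+1)  1980: Sun (+2)  1981: Mon (+1)  1982: Tue (+1) ✓
Tuesday years: 1920, 1926, 1937, 1943, 1948, 1954, 1965, 1971, 1976, 1982 — 10 in total.

10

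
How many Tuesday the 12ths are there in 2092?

2

Check the 12th of each month of 2092: Jan 12: Sat, Feb 12: Tue, Mar 12: Wed, Apr 12: Sat, May 12: Mon, Jun 12: Thu, Jul 12: Sat, Aug 12: Tue, Sep 12: Fri, Oct 12: Sun, Nov 12: Wed, Dec 12: Fri.
Tuesday occurs in February, August — 2 months.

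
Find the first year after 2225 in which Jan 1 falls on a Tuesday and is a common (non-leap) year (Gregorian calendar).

2233

Jan 1 advances by 2 weekdays after a leap year and by 1 after a common year.
2225: Jan 1 is Saturday.
2226: Sunday
2227: Monday
2228: Tuesday (leap)
2229: Thursday
2230: Friday
2231: Saturday
2232: Sunday (leap)
2233: Tuesday
2233 begins on a Tuesday and is a common year.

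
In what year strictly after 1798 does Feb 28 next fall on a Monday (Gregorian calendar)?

From one year to the next, a fixed date's weekday advances by 1, or by 2 when a Feb 29 lies between the two dates.
1798: February 28 is Wednesday.
1799: Thursday (+1)
1800: Friday (+1)
1801: Saturday (+1)
1802: Sunday (+1)
1803: Monday (+1)
Feb 28 falls on a Monday in 1803.

1803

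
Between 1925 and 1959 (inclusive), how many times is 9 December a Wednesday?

6

Track 9 December's weekday year by year (advancing +1, or +2 across a Feb 29):
  1925: Wed ✓  1926: Thu (+1)  1927: Fri (+1)  1928: Sun (+2)  1929: Mon (+1)
  1930: Tue (+1)  1931: Wed (+1) ✓  1932: Fri (+2)  1933: Sat (+1)  1934: Sun (+1)
  1935: Mon (+1)  1936: Wed (+2) ✓  1937: Thu (+1)  1938: Fri (+1)  … (7 more years) …
  1946: Mon (+1)  1947: Tue (+1)  1948: Thu (+2)  1949: Fri (+1)  1950: Sat (+1)
  1951: Sun (+1)  1952: Tue (+2)  1953: Wed (+1) ✓  1954: Thu (+1)  1955: Fri (+1)
  1956: Sun (+2)  1957: Mon (+1)  1958: Tue (+1)  1959: Wed (+1) ✓
Wednesday years: 1925, 1931, 1936, 1942, 1953, 1959 — 6 in total.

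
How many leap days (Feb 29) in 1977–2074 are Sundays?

Leap years in 1977–2074: 24 of them.
Feb 29 weekday advances by 5 (mod 7) from one leap year to the next four years later (or differs when a century non-leap intervenes).
Leap-day weekdays: 1980:Fri 1984:Wed 1988:Mon 1992:Sat 1996:Thu 2000:Tue 2004:Sun✓ 2008:Fri 2012:Wed 2016:Mon 2020:Sat 2024:Thu 2028:Tue 2032:Sun✓ 2036:Fri 2040:Wed 2044:Mon 2048:Sat 2052:Thu 2056:Tue 2060:Sun✓ 2064:Fri 2068:Wed 2072:Mon
Sunday: 2004, 2032, 2060 → 3.

3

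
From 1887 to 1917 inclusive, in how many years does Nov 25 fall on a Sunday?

Track Nov 25's weekday year by year (advancing +1, or +2 across a Feb 29):
  1887: Fri  1888: Sun (+2) ✓  1889: Mon (+1)  1890: Tue (+1)  1891: Wed (+1)
  1892: Fri (+2)  1893: Sat (+1)  1894: Sun (+1) ✓  1895: Mon (+1)  1896: Wed (+2)
  1897: Thu (+1)  1898: Fri (+1)  1899: Sat (+1)  1900: Sun (+1) ✓  … (3 more years) …
  1904: Fri (+2)  1905: Sat (+1)  1906: Sun (+1) ✓  1907: Mon (+1)  1908: Wed (+2)
  1909: Thu (+1)  1910: Fri (+1)  1911: Sat (+1)  1912: Mon (+2)  1913: Tue (+1)
  1914: Wed (+1)  1915: Thu (+1)  1916: Sat (+2)  1917: Sun (+1) ✓
Sunday years: 1888, 1894, 1900, 1906, 1917 — 5 in total.

5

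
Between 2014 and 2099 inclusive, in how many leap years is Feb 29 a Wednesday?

Leap years in 2014–2099: 21 of them.
Feb 29 weekday advances by 5 (mod 7) from one leap year to the next four years later (or differs when a century non-leap intervenes).
Leap-day weekdays: 2016:Mon 2020:Sat 2024:Thu 2028:Tue 2032:Sun 2036:Fri 2040:Wed✓ 2044:Mon 2048:Sat 2052:Thu 2056:Tue 2060:Sun 2064:Fri 2068:Wed✓ 2072:Mon 2076:Sat 2080:Thu 2084:Tue 2088:Sun 2092:Fri 2096:Wed✓
Wednesday: 2040, 2068, 2096 → 3.

3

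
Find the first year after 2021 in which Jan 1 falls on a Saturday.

2022

Jan 1 advances by 2 weekdays after a leap year and by 1 after a common year.
2021: Jan 1 is Friday.
2022: Saturday
2022 begins on a Saturday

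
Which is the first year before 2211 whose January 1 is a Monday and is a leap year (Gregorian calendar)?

Jan 1 advances by 2 weekdays after a leap year and by 1 after a common year.
2211: Jan 1 is Tuesday.
2210: Monday
2209: Sunday
2208: Friday (leap)
2207: Thursday
2206: Wednesday
2205: Tuesday
2204: Sunday (leap)
2203: Saturday
2202: Friday
2201: Thursday
2200: Wednesday
2199: Tuesday
2198: Monday
2197: Sunday
2196: Friday (leap)
2195: Thursday
2194: Wednesday
2193: Tuesday
2192: Sunday (leap)
2191: Saturday
2190: Friday
2189: Thursday
2188: Tuesday (leap)
2187: Monday
2186: Sunday
2185: Saturday
2184: Thursday (leap)
2183: Wednesday
2182: Tuesday
2181: Monday
2180: Saturday (leap)
2179: Friday
2178: Thursday
2177: Wednesday
2176: Monday (leap)
2176 begins on a Monday and is a leap year.

2176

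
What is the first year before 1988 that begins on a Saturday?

1983

Jan 1 advances by 2 weekdays after a leap year and by 1 after a common year.
1988: Jan 1 is Friday (leap).
1987: Thursday
1986: Wednesday
1985: Tuesday
1984: Sunday (leap)
1983: Saturday
1983 begins on a Saturday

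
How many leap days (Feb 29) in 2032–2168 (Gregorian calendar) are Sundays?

Leap years in 2032–2168: 34 of them.
Feb 29 weekday advances by 5 (mod 7) from one leap year to the next four years later (or differs when a century non-leap intervenes).
Leap-day weekdays: 2032:Sun✓ 2036:Fri 2040:Wed 2044:Mon 2048:Sat 2052:Thu 2056:Tue 2060:Sun✓ 2064:Fri 2068:Wed 2072:Mon 2076:Sat 2080:Thu …(8 more)… 2120:Thu 2124:Tue 2128:Sun✓ 2132:Fri 2136:Wed 2140:Mon 2144:Sat 2148:Thu 2152:Tue 2156:Sun✓ 2160:Fri 2164:Wed 2168:Mon
Sunday: 2032, 2060, 2088, 2128, 2156 → 5.

5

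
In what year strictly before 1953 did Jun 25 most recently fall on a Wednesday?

From one year to the next, a fixed date's weekday advances by 1, or by 2 when a Feb 29 lies between the two dates.
1953: June 25 is Thursday.
1952: Wednesday (−1)
Jun 25 falls on a Wednesday in 1952.

1952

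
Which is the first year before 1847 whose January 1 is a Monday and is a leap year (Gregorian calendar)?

Jan 1 advances by 2 weekdays after a leap year and by 1 after a common year.
1847: Jan 1 is Friday.
1846: Thursday
1845: Wednesday
1844: Monday (leap)
1844 begins on a Monday and is a leap year.

1844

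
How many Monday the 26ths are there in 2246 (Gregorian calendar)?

Check the 26th of each month of 2246: Jan 26: Mon, Feb 26: Thu, Mar 26: Thu, Apr 26: Sun, May 26: Tue, Jun 26: Fri, Jul 26: Sun, Aug 26: Wed, Sep 26: Sat, Oct 26: Mon, Nov 26: Thu, Dec 26: Sat.
Monday occurs in January, October — 2 months.

2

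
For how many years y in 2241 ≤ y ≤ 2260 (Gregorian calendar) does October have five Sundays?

October has 31 days; it has five Sundays when Sunday falls among the first (month-length − 28) days — i.e. when October 1 is one of Sunday/Saturday/Friday.
October 1 by year: 2241:Fri✓ 2242:Sat✓ 2243:Sun✓ 2244:Tue 2245:Wed 2246:Thu 2247:Fri✓ 2248:Sun✓ 2249:Mon 2250:Tue 2251:Wed 2252:Fri✓ 2253:Sat✓ 2254:Sun✓ 2255:Mon 2256:Wed 2257:Thu 2258:Fri✓ 2259:Sat✓ 2260:Mon
Years with five Sundays: 2241, 2242, 2243, 2247, 2248, 2252, 2253, 2254, 2258, 2259 → 10.

10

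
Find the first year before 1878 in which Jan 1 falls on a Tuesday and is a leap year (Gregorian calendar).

1856

Jan 1 advances by 2 weekdays after a leap year and by 1 after a common year.
1878: Jan 1 is Tuesday.
1877: Monday
1876: Saturday (leap)
1875: Friday
1874: Thursday
1873: Wednesday
1872: Monday (leap)
1871: Sunday
1870: Saturday
1869: Friday
1868: Wednesday (leap)
1867: Tuesday
1866: Monday
1865: Sunday
1864: Friday (leap)
1863: Thursday
1862: Wednesday
1861: Tuesday
1860: Sunday (leap)
1859: Saturday
1858: Friday
1857: Thursday
1856: Tuesday (leap)
1856 begins on a Tuesday and is a leap year.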